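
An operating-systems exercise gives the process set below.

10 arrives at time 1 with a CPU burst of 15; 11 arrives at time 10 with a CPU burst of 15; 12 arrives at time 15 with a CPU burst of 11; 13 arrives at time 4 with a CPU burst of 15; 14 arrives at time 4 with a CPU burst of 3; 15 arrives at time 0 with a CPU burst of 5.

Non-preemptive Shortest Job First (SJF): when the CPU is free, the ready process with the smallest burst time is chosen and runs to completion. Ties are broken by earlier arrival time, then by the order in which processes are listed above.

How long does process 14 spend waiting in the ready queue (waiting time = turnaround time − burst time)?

1

Gantt: | 15 0-5 | 14 5-8 | 10 8-23 | 12 23-34 | 13 34-49 | 11 49-64 |
Completion: 10=23  11=64  12=34  13=49  14=8  15=5
Waiting(14) = turnaround − burst = 4 − 3 = 1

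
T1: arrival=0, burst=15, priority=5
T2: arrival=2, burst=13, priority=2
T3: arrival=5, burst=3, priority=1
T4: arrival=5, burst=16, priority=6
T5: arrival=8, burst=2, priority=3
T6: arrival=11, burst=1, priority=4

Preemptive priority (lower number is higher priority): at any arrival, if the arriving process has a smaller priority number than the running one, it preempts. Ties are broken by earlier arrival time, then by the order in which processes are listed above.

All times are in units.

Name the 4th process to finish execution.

T6

Schedule: | T1 0-2 | T2 2-5 | T3 5-8 | T2 8-18 | T5 18-20 | T6 20-21 | T1 21-34 | T4 34-50 |
Completion: T1=34  T2=18  T3=8  T4=50  T5=20  T6=21
Finish order: T3 → T2 → T5 → T6 → T1 → T4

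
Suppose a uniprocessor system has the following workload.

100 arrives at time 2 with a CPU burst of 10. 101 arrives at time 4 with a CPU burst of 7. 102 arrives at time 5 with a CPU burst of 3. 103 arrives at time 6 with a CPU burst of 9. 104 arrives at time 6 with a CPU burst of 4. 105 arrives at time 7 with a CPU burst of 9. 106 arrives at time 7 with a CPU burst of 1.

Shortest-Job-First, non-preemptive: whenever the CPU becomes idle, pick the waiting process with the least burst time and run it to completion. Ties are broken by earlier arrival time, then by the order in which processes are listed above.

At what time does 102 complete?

Schedule: | idle 0-2 | 100 2-12 | 106 12-13 | 102 13-16 | 104 16-20 | 101 20-27 | 103 27-36 | 105 36-45 |
Completion: 100=12  101=27  102=16  103=36  104=20  105=45  106=13
Turnaround (C−A): 100=10  101=23  102=11  103=30  104=14  105=38  106=6

16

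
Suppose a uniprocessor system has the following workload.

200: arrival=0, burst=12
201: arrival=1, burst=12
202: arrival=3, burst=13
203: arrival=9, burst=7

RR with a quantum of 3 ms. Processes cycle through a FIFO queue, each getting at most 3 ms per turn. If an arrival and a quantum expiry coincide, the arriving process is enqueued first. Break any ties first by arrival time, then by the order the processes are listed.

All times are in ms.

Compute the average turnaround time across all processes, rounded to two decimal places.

36.50

Gantt: | 200 0-3 | 201 3-6 | 202 6-9 | 200 9-12 | 201 12-15 | 203 15-18 | 202 18-21 | 200 21-24 | 201 24-27 | 203 27-30 | 202 30-33 | 200 33-36 | 201 36-39 | 203 39-40 | 202 40-44 |
Completion: 200=36  201=39  202=44  203=40
Turnaround times: 200=36, 201=38, 202=41, 203=31
Average turnaround = (36+38+41+31) / 4 = 146/4 = 36.50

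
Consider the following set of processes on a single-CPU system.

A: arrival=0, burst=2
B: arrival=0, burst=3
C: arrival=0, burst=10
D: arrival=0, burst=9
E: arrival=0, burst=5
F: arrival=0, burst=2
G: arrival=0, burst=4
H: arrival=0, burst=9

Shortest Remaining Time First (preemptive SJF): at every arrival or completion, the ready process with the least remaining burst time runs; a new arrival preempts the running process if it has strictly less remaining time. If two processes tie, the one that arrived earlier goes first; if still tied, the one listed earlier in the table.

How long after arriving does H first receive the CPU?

25

Timeline: | A 0-2 | F 2-4 | B 4-7 | G 7-11 | E 11-16 | D 16-25 | H 25-34 | C 34-44 |
Completion: A=2  B=7  C=44  D=25  E=16  F=4  G=11  H=34
Turnaround (C−A): A=2  B=7  C=44  D=25  E=16  F=4  G=11  H=34
Response(H) = first start − arrival = 25 − 0 = 25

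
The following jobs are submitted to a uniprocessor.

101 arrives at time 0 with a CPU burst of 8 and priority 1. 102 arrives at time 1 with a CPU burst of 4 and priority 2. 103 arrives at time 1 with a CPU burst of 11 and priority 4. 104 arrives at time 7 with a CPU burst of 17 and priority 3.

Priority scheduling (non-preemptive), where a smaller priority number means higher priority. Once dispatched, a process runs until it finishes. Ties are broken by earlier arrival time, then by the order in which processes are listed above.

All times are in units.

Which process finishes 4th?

Timeline: | 101 0-8 | 102 8-12 | 104 12-29 | 103 29-40 |
Completion: 101=8  102=12  103=40  104=29
Finish order: 101 → 102 → 104 → 103

103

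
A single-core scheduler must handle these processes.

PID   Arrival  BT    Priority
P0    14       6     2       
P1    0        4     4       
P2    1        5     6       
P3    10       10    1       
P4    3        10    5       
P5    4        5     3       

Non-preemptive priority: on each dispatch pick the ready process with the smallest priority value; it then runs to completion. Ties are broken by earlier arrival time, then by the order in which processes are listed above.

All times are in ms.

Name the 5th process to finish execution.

Gantt: | P1 0-4 | P5 4-9 | P4 9-19 | P3 19-29 | P0 29-35 | P2 35-40 |
Completion: P0=35  P1=4  P2=40  P3=29  P4=19  P5=9
Turnaround (C−A): P0=21  P1=4  P2=39  P3=19  P4=16  P5=5
Finish order: P1 → P5 → P4 → P3 → P0 → P2

P0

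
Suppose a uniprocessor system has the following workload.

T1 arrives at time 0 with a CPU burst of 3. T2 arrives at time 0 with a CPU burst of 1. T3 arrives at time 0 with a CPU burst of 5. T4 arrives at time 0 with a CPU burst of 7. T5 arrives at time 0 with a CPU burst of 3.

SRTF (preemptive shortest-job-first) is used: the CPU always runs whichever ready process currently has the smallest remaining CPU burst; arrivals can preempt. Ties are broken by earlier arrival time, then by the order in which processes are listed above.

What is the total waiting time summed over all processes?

Timeline: | T2 0-1 | T1 1-4 | T5 4-7 | T3 7-12 | T4 12-19 |
Completion: T1=4  T2=1  T3=12  T4=19  T5=7
Waiting = turnaround − burst: T1=1, T2=0, T3=7, T4=12, T5=4
Total waiting = 1 + 0 + 7 + 12 + 4 = 24

24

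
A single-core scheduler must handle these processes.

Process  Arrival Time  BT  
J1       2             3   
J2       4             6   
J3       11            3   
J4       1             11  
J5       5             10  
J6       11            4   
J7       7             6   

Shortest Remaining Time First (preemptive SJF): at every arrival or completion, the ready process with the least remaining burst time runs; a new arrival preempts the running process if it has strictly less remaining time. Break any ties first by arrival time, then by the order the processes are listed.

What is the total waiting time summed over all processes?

Timeline: | idle 0-1 | J4 1-2 | J1 2-5 | J2 5-11 | J3 11-14 | J6 14-18 | J7 18-24 | J4 24-34 | J5 34-44 |
Completion: J1=5  J2=11  J3=14  J4=34  J5=44  J6=18  J7=24
Waiting = turnaround − burst: J1=0, J2=1, J3=0, J4=22, J5=29, J6=3, J7=11
Total waiting = 0 + 1 + 0 + 22 + 29 + 3 + 11 = 66

66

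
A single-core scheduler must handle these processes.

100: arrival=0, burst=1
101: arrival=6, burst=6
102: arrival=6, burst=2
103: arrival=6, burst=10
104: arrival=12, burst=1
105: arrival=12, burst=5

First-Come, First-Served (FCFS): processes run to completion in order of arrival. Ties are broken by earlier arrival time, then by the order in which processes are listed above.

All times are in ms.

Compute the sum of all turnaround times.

Schedule: | 100 0-1 | idle 1-6 | 101 6-12 | 102 12-14 | 103 14-24 | 104 24-25 | 105 25-30 |
Completion: 100=1  101=12  102=14  103=24  104=25  105=30
Turnaround (C−A): 100=1  101=6  102=8  103=18  104=13  105=18
Turnaround = completion − arrival: 100=1, 101=6, 102=8, 103=18, 104=13, 105=18
Total turnaround = 1 + 6 + 8 + 18 + 13 + 18 = 64

64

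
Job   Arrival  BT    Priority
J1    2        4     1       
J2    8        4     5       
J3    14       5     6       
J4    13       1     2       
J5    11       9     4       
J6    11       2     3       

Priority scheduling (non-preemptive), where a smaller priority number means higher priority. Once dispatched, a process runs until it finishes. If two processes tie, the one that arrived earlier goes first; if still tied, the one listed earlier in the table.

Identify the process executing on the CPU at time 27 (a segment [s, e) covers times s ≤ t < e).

Timeline: | idle 0-2 | J1 2-6 | idle 6-8 | J2 8-12 | J6 12-14 | J4 14-15 | J5 15-24 | J3 24-29 |
Completion: J1=6  J2=12  J3=29  J4=15  J5=24  J6=14

J3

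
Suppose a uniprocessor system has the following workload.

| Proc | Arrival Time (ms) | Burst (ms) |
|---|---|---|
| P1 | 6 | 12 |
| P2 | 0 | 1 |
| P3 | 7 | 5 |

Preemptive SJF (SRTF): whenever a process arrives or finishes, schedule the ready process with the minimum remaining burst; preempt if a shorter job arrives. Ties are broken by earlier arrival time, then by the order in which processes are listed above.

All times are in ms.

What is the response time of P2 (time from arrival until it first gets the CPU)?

Schedule: | P2 0-1 | idle 1-6 | P1 6-7 | P3 7-12 | P1 12-23 |
Completion: P1=23  P2=1  P3=12
Turnaround (C−A): P1=17  P2=1  P3=5
Response(P2) = first start − arrival = 0 − 0 = 0

0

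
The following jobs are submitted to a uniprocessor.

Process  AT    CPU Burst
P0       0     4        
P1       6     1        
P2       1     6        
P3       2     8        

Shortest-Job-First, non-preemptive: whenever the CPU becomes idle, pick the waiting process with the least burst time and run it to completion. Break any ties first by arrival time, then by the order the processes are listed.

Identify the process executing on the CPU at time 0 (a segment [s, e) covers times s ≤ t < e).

P0

Gantt: | P0 0-4 | P2 4-10 | P1 10-11 | P3 11-19 |
Completion: P0=4  P1=11  P2=10  P3=19
Turnaround (C−A): P0=4  P1=5  P2=9  P3=17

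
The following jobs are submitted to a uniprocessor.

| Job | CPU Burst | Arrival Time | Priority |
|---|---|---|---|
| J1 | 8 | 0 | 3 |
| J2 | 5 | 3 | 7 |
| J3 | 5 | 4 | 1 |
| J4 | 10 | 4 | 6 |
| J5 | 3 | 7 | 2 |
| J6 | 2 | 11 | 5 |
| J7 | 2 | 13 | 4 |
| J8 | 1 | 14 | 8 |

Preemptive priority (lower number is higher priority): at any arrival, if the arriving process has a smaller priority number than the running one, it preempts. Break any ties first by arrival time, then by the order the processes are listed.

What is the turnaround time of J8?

Timeline: | J1 0-4 | J3 4-9 | J5 9-12 | J1 12-16 | J7 16-18 | J6 18-20 | J4 20-30 | J2 30-35 | J8 35-36 |
Completion: J1=16  J2=35  J3=9  J4=30  J5=12  J6=20  J7=18  J8=36
Turnaround (C−A): J1=16  J2=32  J3=5  J4=26  J5=5  J6=9  J7=5  J8=22
Turnaround(J8) = completion − arrival = 36 − 14 = 22

22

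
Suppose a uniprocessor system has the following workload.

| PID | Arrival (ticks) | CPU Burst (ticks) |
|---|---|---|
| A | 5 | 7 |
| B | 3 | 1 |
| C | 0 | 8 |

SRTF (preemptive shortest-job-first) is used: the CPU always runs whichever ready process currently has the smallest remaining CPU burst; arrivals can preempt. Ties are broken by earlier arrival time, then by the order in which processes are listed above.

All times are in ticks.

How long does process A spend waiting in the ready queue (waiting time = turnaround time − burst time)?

4

Gantt: | C 0-3 | B 3-4 | C 4-9 | A 9-16 |
Completion: A=16  B=4  C=9
Waiting(A) = turnaround − burst = 11 − 7 = 4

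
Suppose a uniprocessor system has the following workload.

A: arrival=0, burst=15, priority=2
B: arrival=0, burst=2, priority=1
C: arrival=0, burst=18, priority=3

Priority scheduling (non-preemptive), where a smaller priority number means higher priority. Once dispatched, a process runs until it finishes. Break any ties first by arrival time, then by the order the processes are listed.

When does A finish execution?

Schedule: | B 0-2 | A 2-17 | C 17-35 |
Completion: A=17  B=2  C=35

17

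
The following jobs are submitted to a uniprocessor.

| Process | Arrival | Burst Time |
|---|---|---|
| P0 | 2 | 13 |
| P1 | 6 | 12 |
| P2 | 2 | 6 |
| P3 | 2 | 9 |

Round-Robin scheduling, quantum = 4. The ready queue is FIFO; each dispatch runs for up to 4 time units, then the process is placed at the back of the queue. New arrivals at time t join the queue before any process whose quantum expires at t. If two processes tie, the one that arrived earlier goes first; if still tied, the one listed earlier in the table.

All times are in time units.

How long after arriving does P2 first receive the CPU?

Timeline: | idle 0-2 | P0 2-6 | P2 6-10 | P3 10-14 | P1 14-18 | P0 18-22 | P2 22-24 | P3 24-28 | P1 28-32 | P0 32-36 | P3 36-37 | P1 37-41 | P0 41-42 |
Completion: P0=42  P1=41  P2=24  P3=37
Turnaround (C−A): P0=40  P1=35  P2=22  P3=35
Response(P2) = first start − arrival = 6 − 2 = 4

4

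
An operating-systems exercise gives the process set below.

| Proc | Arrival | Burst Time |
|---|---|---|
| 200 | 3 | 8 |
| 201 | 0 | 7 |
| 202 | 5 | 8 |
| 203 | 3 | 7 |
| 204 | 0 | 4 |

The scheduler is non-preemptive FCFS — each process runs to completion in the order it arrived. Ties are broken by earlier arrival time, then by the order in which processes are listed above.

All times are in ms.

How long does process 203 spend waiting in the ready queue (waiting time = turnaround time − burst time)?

16

Timeline: | 201 0-7 | 204 7-11 | 200 11-19 | 203 19-26 | 202 26-34 |
Completion: 200=19  201=7  202=34  203=26  204=11
Waiting(203) = turnaround − burst = 23 − 7 = 16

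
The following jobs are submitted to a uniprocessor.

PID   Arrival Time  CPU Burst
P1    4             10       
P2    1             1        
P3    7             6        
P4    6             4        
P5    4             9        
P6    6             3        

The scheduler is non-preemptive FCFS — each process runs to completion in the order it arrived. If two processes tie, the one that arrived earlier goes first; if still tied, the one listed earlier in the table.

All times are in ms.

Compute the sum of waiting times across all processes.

Gantt: | idle 0-1 | P2 1-2 | idle 2-4 | P1 4-14 | P5 14-23 | P4 23-27 | P6 27-30 | P3 30-36 |
Completion: P1=14  P2=2  P3=36  P4=27  P5=23  P6=30
Turnaround (C−A): P1=10  P2=1  P3=29  P4=21  P5=19  P6=24
Waiting = turnaround − burst: P1=0, P2=0, P3=23, P4=17, P5=10, P6=21
Total waiting = 0 + 0 + 23 + 17 + 10 + 21 = 71

71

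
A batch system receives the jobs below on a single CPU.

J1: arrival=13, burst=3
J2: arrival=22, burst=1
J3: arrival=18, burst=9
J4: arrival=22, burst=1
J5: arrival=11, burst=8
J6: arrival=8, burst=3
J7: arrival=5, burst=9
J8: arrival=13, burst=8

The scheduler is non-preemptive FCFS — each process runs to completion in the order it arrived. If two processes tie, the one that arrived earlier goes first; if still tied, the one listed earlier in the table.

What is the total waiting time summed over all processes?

Gantt: | idle 0-5 | J7 5-14 | J6 14-17 | J5 17-25 | J1 25-28 | J8 28-36 | J3 36-45 | J2 45-46 | J4 46-47 |
Completion: J1=28  J2=46  J3=45  J4=47  J5=25  J6=17  J7=14  J8=36
Turnaround (C−A): J1=15  J2=24  J3=27  J4=25  J5=14  J6=9  J7=9  J8=23
Waiting = turnaround − burst: J1=12, J2=23, J3=18, J4=24, J5=6, J6=6, J7=0, J8=15
Total waiting = 12 + 23 + 18 + 24 + 6 + 6 + 0 + 15 = 104

104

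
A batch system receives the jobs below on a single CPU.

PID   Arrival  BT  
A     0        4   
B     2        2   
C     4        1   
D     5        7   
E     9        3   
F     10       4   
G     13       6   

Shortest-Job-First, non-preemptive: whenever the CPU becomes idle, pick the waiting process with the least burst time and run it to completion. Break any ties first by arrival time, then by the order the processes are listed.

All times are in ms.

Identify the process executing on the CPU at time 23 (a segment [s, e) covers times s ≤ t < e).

G

Gantt: | A 0-4 | C 4-5 | B 5-7 | D 7-14 | E 14-17 | F 17-21 | G 21-27 |
Completion: A=4  B=7  C=5  D=14  E=17  F=21  G=27
Turnaround (C−A): A=4  B=5  C=1  D=9  E=8  F=11  G=14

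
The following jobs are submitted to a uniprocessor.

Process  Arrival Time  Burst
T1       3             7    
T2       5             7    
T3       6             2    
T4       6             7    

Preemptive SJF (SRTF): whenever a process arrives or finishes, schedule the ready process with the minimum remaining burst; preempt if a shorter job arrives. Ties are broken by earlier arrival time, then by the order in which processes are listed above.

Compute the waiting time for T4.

Schedule: | idle 0-3 | T1 3-6 | T3 6-8 | T1 8-12 | T2 12-19 | T4 19-26 |
Completion: T1=12  T2=19  T3=8  T4=26
Turnaround (C−A): T1=9  T2=14  T3=2  T4=20
Waiting(T4) = turnaround − burst = 20 − 7 = 13

13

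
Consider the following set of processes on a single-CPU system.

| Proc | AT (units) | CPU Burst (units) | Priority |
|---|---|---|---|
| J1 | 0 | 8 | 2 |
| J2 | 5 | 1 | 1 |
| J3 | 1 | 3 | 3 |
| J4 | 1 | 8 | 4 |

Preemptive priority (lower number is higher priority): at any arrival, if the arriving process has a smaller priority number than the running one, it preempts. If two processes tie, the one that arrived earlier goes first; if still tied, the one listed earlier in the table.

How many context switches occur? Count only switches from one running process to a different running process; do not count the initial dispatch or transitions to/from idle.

Timeline: | J1 0-5 | J2 5-6 | J1 6-9 | J3 9-12 | J4 12-20 |
Completion: J1=9  J2=6  J3=12  J4=20
Turnaround (C−A): J1=9  J2=1  J3=11  J4=19

4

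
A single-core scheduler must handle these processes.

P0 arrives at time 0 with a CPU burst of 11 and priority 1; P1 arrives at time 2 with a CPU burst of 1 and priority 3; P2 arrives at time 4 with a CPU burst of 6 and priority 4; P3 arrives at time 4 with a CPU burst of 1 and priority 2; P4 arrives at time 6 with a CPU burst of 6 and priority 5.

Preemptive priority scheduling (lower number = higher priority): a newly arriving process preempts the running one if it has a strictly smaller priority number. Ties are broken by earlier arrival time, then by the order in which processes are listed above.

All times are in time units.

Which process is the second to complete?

P3

Schedule: | P0 0-11 | P3 11-12 | P1 12-13 | P2 13-19 | P4 19-25 |
Completion: P0=11  P1=13  P2=19  P3=12  P4=25
Turnaround (C−A): P0=11  P1=11  P2=15  P3=8  P4=19
Finish order: P0 → P3 → P1 → P2 → P4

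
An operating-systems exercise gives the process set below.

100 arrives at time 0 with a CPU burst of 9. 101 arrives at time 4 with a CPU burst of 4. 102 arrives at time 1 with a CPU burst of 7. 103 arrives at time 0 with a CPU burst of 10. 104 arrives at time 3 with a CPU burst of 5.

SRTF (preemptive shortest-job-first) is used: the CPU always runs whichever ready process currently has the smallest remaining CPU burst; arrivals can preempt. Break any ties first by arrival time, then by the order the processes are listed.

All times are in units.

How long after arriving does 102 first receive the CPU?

0

Schedule: | 100 0-1 | 102 1-8 | 101 8-12 | 104 12-17 | 100 17-25 | 103 25-35 |
Completion: 100=25  101=12  102=8  103=35  104=17
Turnaround (C−A): 100=25  101=8  102=7  103=35  104=14
Response(102) = first start − arrival = 1 − 1 = 0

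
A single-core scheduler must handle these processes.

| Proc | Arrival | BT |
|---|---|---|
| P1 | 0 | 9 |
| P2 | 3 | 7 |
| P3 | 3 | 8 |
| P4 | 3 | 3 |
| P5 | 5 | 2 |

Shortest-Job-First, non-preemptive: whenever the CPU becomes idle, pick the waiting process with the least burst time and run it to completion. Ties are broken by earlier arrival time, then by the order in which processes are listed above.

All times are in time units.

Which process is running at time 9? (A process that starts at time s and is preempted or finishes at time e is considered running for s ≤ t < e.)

Schedule: | P1 0-9 | P5 9-11 | P4 11-14 | P2 14-21 | P3 21-29 |
Completion: P1=9  P2=21  P3=29  P4=14  P5=11
Turnaround (C−A): P1=9  P2=18  P3=26  P4=11  P5=6

P5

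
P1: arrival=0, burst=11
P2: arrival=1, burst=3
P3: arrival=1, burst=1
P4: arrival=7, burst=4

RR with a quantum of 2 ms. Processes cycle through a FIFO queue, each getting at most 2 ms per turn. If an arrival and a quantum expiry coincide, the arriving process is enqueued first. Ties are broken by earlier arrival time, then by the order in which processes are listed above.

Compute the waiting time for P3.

Timeline: | P1 0-2 | P2 2-4 | P3 4-5 | P1 5-7 | P2 7-8 | P4 8-10 | P1 10-12 | P4 12-14 | P1 14-19 |
Completion: P1=19  P2=8  P3=5  P4=14
Turnaround (C−A): P1=19  P2=7  P3=4  P4=7
Waiting(P3) = turnaround − burst = 4 − 1 = 3

3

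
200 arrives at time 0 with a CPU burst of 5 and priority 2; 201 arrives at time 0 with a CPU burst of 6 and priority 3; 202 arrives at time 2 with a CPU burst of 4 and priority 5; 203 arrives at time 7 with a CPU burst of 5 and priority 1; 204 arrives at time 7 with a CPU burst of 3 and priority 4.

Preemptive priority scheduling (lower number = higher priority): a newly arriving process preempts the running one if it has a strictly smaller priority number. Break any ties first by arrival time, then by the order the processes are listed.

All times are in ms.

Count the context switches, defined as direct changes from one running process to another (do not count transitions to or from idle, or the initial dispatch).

Gantt: | 200 0-5 | 201 5-7 | 203 7-12 | 201 12-16 | 204 16-19 | 202 19-23 |
Completion: 200=5  201=16  202=23  203=12  204=19
Turnaround (C−A): 200=5  201=16  202=21  203=5  204=12

5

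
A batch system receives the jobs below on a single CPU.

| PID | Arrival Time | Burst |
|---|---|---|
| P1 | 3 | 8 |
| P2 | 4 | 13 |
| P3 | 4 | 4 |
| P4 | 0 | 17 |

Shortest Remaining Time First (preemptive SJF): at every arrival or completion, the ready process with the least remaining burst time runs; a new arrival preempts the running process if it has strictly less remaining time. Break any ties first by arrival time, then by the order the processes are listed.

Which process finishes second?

P1

Timeline: | P4 0-3 | P1 3-4 | P3 4-8 | P1 8-15 | P2 15-28 | P4 28-42 |
Completion: P1=15  P2=28  P3=8  P4=42
Turnaround (C−A): P1=12  P2=24  P3=4  P4=42
Finish order: P3 → P1 → P2 → P4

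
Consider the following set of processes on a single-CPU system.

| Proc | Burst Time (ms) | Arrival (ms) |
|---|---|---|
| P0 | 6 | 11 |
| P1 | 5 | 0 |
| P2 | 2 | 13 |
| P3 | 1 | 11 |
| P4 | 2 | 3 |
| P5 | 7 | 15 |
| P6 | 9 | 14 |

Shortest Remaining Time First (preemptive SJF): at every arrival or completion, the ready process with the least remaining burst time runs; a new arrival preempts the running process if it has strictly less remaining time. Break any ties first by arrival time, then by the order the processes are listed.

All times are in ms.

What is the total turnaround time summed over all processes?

55

Gantt: | P1 0-5 | P4 5-7 | idle 7-11 | P3 11-12 | P0 12-13 | P2 13-15 | P0 15-20 | P5 20-27 | P6 27-36 |
Completion: P0=20  P1=5  P2=15  P3=12  P4=7  P5=27  P6=36
Turnaround (C−A): P0=9  P1=5  P2=2  P3=1  P4=4  P5=12  P6=22
Turnaround = completion − arrival: P0=9, P1=5, P2=2, P3=1, P4=4, P5=12, P6=22
Total turnaround = 9 + 5 + 2 + 1 + 4 + 12 + 22 = 55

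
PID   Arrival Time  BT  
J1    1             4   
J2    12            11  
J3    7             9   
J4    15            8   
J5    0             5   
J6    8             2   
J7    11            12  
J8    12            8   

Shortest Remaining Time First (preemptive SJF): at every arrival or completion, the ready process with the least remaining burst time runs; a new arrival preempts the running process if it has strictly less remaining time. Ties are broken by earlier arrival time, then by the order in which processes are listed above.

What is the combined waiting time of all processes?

90

Schedule: | J5 0-5 | J1 5-9 | J6 9-11 | J3 11-20 | J8 20-28 | J4 28-36 | J2 36-47 | J7 47-59 |
Completion: J1=9  J2=47  J3=20  J4=36  J5=5  J6=11  J7=59  J8=28
Waiting = turnaround − burst: J1=4, J2=24, J3=4, J4=13, J5=0, J6=1, J7=36, J8=8
Total waiting = 4 + 24 + 4 + 13 + 0 + 1 + 36 + 8 = 90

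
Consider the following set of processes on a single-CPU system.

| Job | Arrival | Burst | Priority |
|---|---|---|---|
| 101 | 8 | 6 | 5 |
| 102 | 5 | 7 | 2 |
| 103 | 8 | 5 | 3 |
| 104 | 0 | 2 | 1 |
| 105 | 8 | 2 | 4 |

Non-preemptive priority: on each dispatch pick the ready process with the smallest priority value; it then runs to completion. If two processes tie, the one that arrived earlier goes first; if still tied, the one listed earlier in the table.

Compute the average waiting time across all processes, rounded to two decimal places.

4.80

Gantt: | 104 0-2 | idle 2-5 | 102 5-12 | 103 12-17 | 105 17-19 | 101 19-25 |
Completion: 101=25  102=12  103=17  104=2  105=19
Waiting times: 101=11, 102=0, 103=4, 104=0, 105=9
Average waiting = (11+0+4+0+9) / 5 = 24/5 = 4.80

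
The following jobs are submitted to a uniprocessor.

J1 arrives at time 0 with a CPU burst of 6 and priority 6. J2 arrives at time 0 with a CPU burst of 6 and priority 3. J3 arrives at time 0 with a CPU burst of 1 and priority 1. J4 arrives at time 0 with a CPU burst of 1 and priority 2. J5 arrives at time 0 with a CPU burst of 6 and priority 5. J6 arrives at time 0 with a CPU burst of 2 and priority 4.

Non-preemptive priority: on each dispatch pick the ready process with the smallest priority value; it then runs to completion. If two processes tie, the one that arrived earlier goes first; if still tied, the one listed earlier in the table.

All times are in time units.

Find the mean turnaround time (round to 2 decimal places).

9.83

Timeline: | J3 0-1 | J4 1-2 | J2 2-8 | J6 8-10 | J5 10-16 | J1 16-22 |
Completion: J1=22  J2=8  J3=1  J4=2  J5=16  J6=10
Turnaround (C−A): J1=22  J2=8  J3=1  J4=2  J5=16  J6=10
Turnaround times: J1=22, J2=8, J3=1, J4=2, J5=16, J6=10
Average turnaround = (22+8+1+2+16+10) / 6 = 59/6 = 9.83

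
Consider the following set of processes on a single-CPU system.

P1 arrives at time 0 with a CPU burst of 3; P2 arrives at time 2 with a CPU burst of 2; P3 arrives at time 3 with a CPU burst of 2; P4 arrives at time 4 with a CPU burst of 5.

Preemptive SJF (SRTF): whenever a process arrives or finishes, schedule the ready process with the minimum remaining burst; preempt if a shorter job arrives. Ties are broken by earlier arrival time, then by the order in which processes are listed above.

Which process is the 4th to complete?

P4

Timeline: | P1 0-3 | P2 3-5 | P3 5-7 | P4 7-12 |
Completion: P1=3  P2=5  P3=7  P4=12
Turnaround (C−A): P1=3  P2=3  P3=4  P4=8
Finish order: P1 → P2 → P3 → P4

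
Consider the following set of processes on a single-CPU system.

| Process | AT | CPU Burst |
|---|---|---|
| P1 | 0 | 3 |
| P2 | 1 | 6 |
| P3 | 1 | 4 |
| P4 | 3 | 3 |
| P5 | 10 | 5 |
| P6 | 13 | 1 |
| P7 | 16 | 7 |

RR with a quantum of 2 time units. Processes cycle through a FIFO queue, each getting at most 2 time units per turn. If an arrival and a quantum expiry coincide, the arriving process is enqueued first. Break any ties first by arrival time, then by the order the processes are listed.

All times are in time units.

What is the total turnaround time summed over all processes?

Schedule: | P1 0-2 | P2 2-4 | P3 4-6 | P1 6-7 | P4 7-9 | P2 9-11 | P3 11-13 | P4 13-14 | P5 14-16 | P2 16-18 | P6 18-19 | P7 19-21 | P5 21-23 | P7 23-25 | P5 25-26 | P7 26-29 |
Completion: P1=7  P2=18  P3=13  P4=14  P5=26  P6=19  P7=29
Turnaround (C−A): P1=7  P2=17  P3=12  P4=11  P5=16  P6=6  P7=13
Turnaround = completion − arrival: P1=7, P2=17, P3=12, P4=11, P5=16, P6=6, P7=13
Total turnaround = 7 + 17 + 12 + 11 + 16 + 6 + 13 = 82

82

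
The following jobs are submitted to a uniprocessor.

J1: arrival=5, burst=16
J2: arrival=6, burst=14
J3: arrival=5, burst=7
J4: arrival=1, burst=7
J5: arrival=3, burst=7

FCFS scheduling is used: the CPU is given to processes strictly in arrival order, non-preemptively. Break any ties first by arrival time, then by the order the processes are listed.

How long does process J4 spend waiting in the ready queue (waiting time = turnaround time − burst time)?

0

Timeline: | idle 0-1 | J4 1-8 | J5 8-15 | J1 15-31 | J3 31-38 | J2 38-52 |
Completion: J1=31  J2=52  J3=38  J4=8  J5=15
Turnaround (C−A): J1=26  J2=46  J3=33  J4=7  J5=12
Waiting(J4) = turnaround − burst = 7 − 7 = 0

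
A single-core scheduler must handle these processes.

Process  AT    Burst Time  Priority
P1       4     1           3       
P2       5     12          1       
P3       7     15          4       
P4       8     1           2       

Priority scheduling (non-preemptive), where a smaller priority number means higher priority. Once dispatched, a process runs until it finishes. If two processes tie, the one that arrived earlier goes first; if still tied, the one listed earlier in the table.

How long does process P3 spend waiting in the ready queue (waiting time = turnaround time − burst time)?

Timeline: | idle 0-4 | P1 4-5 | P2 5-17 | P4 17-18 | P3 18-33 |
Completion: P1=5  P2=17  P3=33  P4=18
Waiting(P3) = turnaround − burst = 26 − 15 = 11

11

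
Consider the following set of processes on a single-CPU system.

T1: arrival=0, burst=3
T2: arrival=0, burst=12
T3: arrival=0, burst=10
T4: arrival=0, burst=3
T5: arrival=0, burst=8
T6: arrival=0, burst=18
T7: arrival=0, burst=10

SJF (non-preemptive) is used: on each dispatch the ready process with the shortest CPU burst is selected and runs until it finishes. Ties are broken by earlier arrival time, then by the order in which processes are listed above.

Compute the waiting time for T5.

6

Gantt: | T1 0-3 | T4 3-6 | T5 6-14 | T3 14-24 | T7 24-34 | T2 34-46 | T6 46-64 |
Completion: T1=3  T2=46  T3=24  T4=6  T5=14  T6=64  T7=34
Turnaround (C−A): T1=3  T2=46  T3=24  T4=6  T5=14  T6=64  T7=34
Waiting(T5) = turnaround − burst = 14 − 8 = 6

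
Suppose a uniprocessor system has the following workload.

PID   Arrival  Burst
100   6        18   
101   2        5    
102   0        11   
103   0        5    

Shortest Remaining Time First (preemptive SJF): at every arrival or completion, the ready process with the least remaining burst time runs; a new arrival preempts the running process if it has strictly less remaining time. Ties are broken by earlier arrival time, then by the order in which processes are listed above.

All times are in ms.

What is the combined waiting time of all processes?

28

Gantt: | 103 0-5 | 101 5-10 | 102 10-21 | 100 21-39 |
Completion: 100=39  101=10  102=21  103=5
Turnaround (C−A): 100=33  101=8  102=21  103=5
Waiting = turnaround − burst: 100=15, 101=3, 102=10, 103=0
Total waiting = 15 + 3 + 10 + 0 = 28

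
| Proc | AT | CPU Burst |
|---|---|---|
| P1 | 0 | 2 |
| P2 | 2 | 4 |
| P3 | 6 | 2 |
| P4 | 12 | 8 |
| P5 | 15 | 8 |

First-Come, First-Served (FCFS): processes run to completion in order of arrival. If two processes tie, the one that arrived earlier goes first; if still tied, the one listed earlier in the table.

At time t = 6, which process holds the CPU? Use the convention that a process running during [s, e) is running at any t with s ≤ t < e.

Timeline: | P1 0-2 | P2 2-6 | P3 6-8 | idle 8-12 | P4 12-20 | P5 20-28 |
Completion: P1=2  P2=6  P3=8  P4=20  P5=28

P3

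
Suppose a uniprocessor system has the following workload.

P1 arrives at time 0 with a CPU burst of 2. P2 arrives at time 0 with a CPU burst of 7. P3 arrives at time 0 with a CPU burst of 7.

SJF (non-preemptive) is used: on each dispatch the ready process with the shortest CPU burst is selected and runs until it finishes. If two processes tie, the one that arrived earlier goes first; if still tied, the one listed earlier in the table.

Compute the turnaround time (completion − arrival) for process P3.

16

Timeline: | P1 0-2 | P2 2-9 | P3 9-16 |
Completion: P1=2  P2=9  P3=16
Turnaround(P3) = completion − arrival = 16 − 0 = 16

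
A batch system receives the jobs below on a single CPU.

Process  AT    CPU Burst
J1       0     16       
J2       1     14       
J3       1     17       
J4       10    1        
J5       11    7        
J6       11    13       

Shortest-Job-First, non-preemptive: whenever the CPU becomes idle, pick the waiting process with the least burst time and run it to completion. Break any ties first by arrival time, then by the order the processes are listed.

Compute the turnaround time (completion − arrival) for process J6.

26

Timeline: | J1 0-16 | J4 16-17 | J5 17-24 | J6 24-37 | J2 37-51 | J3 51-68 |
Completion: J1=16  J2=51  J3=68  J4=17  J5=24  J6=37
Turnaround (C−A): J1=16  J2=50  J3=67  J4=7  J5=13  J6=26
Turnaround(J6) = completion − arrival = 37 − 11 = 26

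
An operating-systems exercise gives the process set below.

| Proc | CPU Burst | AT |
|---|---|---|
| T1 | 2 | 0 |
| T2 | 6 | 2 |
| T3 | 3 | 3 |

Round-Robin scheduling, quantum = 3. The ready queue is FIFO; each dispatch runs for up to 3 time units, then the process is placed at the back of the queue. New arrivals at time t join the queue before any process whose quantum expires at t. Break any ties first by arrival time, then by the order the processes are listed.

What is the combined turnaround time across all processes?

16

Timeline: | T1 0-2 | T2 2-5 | T3 5-8 | T2 8-11 |
Completion: T1=2  T2=11  T3=8
Turnaround (C−A): T1=2  T2=9  T3=5
Turnaround = completion − arrival: T1=2, T2=9, T3=5
Total turnaround = 2 + 9 + 5 = 16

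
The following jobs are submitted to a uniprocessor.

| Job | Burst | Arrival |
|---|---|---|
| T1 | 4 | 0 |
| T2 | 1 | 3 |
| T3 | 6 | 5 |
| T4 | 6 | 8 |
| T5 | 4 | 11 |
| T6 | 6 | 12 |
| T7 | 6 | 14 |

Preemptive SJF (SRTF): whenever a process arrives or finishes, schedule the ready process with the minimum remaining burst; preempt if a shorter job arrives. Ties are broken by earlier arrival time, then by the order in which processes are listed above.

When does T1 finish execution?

4

Timeline: | T1 0-4 | T2 4-5 | T3 5-11 | T5 11-15 | T4 15-21 | T6 21-27 | T7 27-33 |
Completion: T1=4  T2=5  T3=11  T4=21  T5=15  T6=27  T7=33
Turnaround (C−A): T1=4  T2=2  T3=6  T4=13  T5=4  T6=15  T7=19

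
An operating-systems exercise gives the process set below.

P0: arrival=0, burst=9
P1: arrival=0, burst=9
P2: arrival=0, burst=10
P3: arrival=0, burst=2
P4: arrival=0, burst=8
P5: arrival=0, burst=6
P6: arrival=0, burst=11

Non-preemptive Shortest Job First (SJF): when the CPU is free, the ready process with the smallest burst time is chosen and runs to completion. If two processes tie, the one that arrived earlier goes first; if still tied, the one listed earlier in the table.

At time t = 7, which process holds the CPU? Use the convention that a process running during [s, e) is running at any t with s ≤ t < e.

P5

Gantt: | P3 0-2 | P5 2-8 | P4 8-16 | P0 16-25 | P1 25-34 | P2 34-44 | P6 44-55 |
Completion: P0=25  P1=34  P2=44  P3=2  P4=16  P5=8  P6=55
Turnaround (C−A): P0=25  P1=34  P2=44  P3=2  P4=16  P5=8  P6=55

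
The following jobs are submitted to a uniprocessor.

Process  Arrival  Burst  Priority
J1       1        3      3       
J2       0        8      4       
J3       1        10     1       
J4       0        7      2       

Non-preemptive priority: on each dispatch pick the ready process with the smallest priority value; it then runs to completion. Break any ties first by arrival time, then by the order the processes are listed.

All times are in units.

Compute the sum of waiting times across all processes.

Gantt: | J4 0-7 | J3 7-17 | J1 17-20 | J2 20-28 |
Completion: J1=20  J2=28  J3=17  J4=7
Waiting = turnaround − burst: J1=16, J2=20, J3=6, J4=0
Total waiting = 16 + 20 + 6 + 0 = 42

42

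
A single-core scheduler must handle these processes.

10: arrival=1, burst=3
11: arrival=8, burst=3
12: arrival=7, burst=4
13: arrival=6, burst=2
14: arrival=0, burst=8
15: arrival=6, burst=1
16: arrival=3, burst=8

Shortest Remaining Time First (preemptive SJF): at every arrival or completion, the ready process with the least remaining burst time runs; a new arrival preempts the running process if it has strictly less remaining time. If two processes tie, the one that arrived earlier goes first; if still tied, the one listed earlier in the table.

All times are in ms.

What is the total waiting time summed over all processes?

Gantt: | 14 0-1 | 10 1-4 | 14 4-6 | 15 6-7 | 13 7-9 | 11 9-12 | 12 12-16 | 14 16-21 | 16 21-29 |
Completion: 10=4  11=12  12=16  13=9  14=21  15=7  16=29
Turnaround (C−A): 10=3  11=4  12=9  13=3  14=21  15=1  16=26
Waiting = turnaround − burst: 10=0, 11=1, 12=5, 13=1, 14=13, 15=0, 16=18
Total waiting = 0 + 1 + 5 + 1 + 13 + 0 + 18 = 38

38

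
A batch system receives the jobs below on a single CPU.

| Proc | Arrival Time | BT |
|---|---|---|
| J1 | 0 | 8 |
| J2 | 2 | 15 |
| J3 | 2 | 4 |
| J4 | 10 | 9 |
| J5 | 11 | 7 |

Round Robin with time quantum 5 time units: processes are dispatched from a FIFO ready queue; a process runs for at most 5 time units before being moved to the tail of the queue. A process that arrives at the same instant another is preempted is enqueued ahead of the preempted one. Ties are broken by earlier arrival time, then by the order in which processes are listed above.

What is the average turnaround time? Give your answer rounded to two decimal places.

Schedule: | J1 0-5 | J2 5-10 | J3 10-14 | J1 14-17 | J4 17-22 | J2 22-27 | J5 27-32 | J4 32-36 | J2 36-41 | J5 41-43 |
Completion: J1=17  J2=41  J3=14  J4=36  J5=43
Turnaround (C−A): J1=17  J2=39  J3=12  J4=26  J5=32
Turnaround times: J1=17, J2=39, J3=12, J4=26, J5=32
Average turnaround = (17+39+12+26+32) / 5 = 126/5 = 25.20

25.20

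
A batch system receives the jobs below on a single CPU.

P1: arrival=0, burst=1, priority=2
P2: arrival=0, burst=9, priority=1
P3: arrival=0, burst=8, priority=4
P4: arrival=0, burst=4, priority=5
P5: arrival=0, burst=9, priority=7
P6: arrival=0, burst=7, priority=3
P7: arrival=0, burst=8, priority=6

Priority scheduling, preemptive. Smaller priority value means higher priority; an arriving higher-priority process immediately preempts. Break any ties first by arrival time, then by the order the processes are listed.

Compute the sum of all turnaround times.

Gantt: | P2 0-9 | P1 9-10 | P6 10-17 | P3 17-25 | P4 25-29 | P7 29-37 | P5 37-46 |
Completion: P1=10  P2=9  P3=25  P4=29  P5=46  P6=17  P7=37
Turnaround (C−A): P1=10  P2=9  P3=25  P4=29  P5=46  P6=17  P7=37
Turnaround = completion − arrival: P1=10, P2=9, P3=25, P4=29, P5=46, P6=17, P7=37
Total turnaround = 10 + 9 + 25 + 29 + 46 + 17 + 37 = 173

173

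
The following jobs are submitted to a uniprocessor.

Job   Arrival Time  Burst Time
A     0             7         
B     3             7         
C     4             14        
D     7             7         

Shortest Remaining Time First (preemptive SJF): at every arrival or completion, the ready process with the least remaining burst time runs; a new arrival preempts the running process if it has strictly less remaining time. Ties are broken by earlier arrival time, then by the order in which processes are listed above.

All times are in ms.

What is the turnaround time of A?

7

Gantt: | A 0-7 | B 7-14 | D 14-21 | C 21-35 |
Completion: A=7  B=14  C=35  D=21
Turnaround (C−A): A=7  B=11  C=31  D=14
Turnaround(A) = completion − arrival = 7 − 0 = 7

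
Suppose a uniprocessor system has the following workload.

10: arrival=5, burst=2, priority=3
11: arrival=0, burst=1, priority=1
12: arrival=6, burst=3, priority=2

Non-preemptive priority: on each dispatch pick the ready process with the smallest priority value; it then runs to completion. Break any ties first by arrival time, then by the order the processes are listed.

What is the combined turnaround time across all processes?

Timeline: | 11 0-1 | idle 1-5 | 10 5-7 | 12 7-10 |
Completion: 10=7  11=1  12=10
Turnaround = completion − arrival: 10=2, 11=1, 12=4
Total turnaround = 2 + 1 + 4 = 7

7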